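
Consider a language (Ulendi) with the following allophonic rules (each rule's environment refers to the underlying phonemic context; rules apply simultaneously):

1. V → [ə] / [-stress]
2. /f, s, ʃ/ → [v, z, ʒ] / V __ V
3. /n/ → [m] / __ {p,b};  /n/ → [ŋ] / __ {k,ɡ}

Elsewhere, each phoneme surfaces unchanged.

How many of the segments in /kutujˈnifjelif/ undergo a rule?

Segments that undergo a rule: /u/ → [ə] (rule 1); /u/ → [ə] (rule 1); /e/ → [ə] (rule 1); /i/ → [ə] (rule 1).
All other segments surface unchanged.

4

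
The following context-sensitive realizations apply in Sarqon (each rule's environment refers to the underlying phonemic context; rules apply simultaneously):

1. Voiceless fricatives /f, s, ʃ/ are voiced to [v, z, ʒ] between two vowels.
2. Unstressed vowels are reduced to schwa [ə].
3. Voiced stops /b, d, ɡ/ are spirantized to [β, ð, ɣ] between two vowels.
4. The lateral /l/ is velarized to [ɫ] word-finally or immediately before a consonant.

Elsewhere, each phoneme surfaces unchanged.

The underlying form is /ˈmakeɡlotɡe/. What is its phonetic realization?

/m/ — not in any rule's target class → [m].
/a/ (between /m/ and /k/) is in the target of rule 2 but the environment (in an unstressed syllable) is not met → [a].
/k/ (between /a/ and /e/) is unaffected → [k].
/e/ meets the environment for rule 2 (in an unstressed syllable) → [ə].
/ɡ/ — between /e/ and /l/; rule 3 does not apply here → [ɡ].
/l/ — between /ɡ/ and /o/; rule 4 does not apply here → [l].
/o/ meets the environment for rule 2 (in an unstressed syllable) → [ə].
/t/ (between /o/ and /ɡ/) is unaffected → [t].
/ɡ/ (between /t/ and /e/): rule 3 targets it, but not between two vowels → unchanged [ɡ].
/e/ meets the environment for rule 2 (in an unstressed syllable) → [ə].

[ˈmakəɡlətɡə]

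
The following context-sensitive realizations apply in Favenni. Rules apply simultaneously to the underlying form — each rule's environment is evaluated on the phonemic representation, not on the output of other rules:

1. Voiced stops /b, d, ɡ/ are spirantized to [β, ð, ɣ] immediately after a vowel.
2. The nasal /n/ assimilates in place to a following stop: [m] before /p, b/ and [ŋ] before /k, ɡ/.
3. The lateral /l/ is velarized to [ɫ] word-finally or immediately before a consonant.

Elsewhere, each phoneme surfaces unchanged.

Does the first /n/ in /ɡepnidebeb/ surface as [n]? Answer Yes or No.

/n/ (between /p/ and /i/) is in the target of rule 2 but the environment (before a labial or velar stop) is not met → [n].
The actual realization is [n], which matches [n].

Yes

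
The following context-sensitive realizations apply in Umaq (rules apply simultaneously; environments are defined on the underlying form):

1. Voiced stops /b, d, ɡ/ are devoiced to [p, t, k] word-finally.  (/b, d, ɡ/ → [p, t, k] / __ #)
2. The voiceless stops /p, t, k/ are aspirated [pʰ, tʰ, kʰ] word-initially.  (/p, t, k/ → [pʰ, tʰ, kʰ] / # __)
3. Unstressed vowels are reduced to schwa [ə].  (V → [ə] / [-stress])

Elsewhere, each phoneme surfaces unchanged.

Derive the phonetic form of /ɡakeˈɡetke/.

[ɡəkəˈɡetkə]

/ɡ/ (word-initial): rule 1 targets it, but not word-finally → unchanged [ɡ].
Rule 3 applies to /a/ (between /ɡ/ and /k/: in an unstressed syllable) → [ə].
/k/ (between /a/ and /e/) is in the target of rule 2 but the environment (word-initially) is not met → [k].
/e/ — between /k/ and /ɡ/, in an unstressed syllable — surfaces as [ə] (rule 3).
/ɡ/ (between /e/ and /e/) fails the environment for rule 1, so it stays [ɡ].
/e/ (between /ɡ/ and /t/) fails the environment for rule 3, so it stays [e].
/t/ (between /e/ and /k/): rule 2 targets it, but not word-initially → unchanged [t].
/k/ (between /t/ and /e/): rule 2 targets it, but not word-initially → unchanged [k].
/e/ (word-final): in an unstressed syllable, so rule 3 applies → [ə].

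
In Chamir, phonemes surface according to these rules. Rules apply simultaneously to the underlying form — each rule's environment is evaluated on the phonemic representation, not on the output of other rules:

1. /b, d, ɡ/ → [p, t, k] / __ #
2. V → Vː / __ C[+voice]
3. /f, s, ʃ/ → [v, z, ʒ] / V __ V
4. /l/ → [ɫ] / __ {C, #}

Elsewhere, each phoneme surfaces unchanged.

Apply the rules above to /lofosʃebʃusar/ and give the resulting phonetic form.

[lovosʃeːbʃuzaːr]

/l/ — word-initial; rule 4 does not apply here → [l].
/o/ (between /l/ and /f/): rule 2 targets it, but not before a voiced consonant → unchanged [o].
/f/ — between /o/ and /o/, between two vowels — surfaces as [v] (rule 3).
/o/ — between /f/ and /s/; rule 2 does not apply here → [o].
/s/ (between /o/ and /ʃ/) fails the environment for rule 3, so it stays [s].
/ʃ/ (between /s/ and /e/) fails the environment for rule 3, so it stays [ʃ].
/e/ — between /ʃ/ and /b/, before a voiced consonant — surfaces as [eː] (rule 2).
/b/ (between /e/ and /ʃ/) is in the target of rule 1 but the environment (word-finally) is not met → [b].
/ʃ/ — between /b/ and /u/; rule 3 does not apply here → [ʃ].
/u/ (between /ʃ/ and /s/): rule 2 targets it, but not before a voiced consonant → unchanged [u].
/s/ — between /u/ and /a/, between two vowels — surfaces as [z] (rule 3).
Rule 2 applies to /a/ (between /s/ and /r/: before a voiced consonant) → [aː].
/r/ (word-final): no rule targets it → [r].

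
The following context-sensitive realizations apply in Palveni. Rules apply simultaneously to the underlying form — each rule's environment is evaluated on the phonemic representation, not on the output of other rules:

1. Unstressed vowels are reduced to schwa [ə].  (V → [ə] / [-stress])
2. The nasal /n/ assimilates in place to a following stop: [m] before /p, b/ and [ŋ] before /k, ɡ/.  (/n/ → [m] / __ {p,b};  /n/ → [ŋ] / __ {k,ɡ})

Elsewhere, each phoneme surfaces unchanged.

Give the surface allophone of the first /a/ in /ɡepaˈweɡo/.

[ə]

/a/ (between /p/ and /w/) occurs in an unstressed syllable → [ə] by rule 1.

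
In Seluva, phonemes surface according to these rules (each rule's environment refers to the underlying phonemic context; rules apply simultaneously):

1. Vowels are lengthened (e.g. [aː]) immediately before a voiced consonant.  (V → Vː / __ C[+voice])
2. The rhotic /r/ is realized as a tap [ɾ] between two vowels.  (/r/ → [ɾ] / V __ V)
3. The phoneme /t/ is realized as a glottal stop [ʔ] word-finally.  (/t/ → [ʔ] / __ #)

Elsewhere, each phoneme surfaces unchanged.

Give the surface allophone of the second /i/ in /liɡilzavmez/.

[iː]

/i/ (between /ɡ/ and /l/) occurs before a voiced consonant → [iː] by rule 1.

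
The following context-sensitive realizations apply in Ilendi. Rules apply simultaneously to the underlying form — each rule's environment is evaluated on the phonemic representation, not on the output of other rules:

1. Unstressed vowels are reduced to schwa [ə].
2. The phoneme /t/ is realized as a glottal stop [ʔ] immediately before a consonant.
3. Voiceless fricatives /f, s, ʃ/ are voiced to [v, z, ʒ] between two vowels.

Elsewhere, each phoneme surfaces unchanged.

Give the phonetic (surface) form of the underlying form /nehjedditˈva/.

[nəhjəddəʔˈva]

/n/ (word-initial): no rule targets it → [n].
/e/ (between /n/ and /h/): in an unstressed syllable, so rule 1 applies → [ə].
/h/ (between /e/ and /j/) is unaffected → [h].
/j/ (between /h/ and /e/) is unaffected → [j].
/e/ meets the environment for rule 1 (in an unstressed syllable) → [ə].
/d/ (between /e/ and /d/): no rule targets it → [d].
/d/ — not in any rule's target class → [d].
Rule 1 applies to /i/ (between /d/ and /t/: in an unstressed syllable) → [ə].
Rule 2 applies to /t/ (between /i/ and /v/: immediately before a consonant) → [ʔ].
/v/ (between /t/ and /a/) is unaffected → [v].
/a/ (word-final): rule 1 targets it, but not in an unstressed syllable → unchanged [a].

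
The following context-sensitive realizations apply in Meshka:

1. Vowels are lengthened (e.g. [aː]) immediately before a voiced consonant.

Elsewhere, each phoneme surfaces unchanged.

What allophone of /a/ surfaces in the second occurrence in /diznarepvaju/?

[aː]

/a/ (between /v/ and /j/): before a voiced consonant, so rule 1 applies → [aː].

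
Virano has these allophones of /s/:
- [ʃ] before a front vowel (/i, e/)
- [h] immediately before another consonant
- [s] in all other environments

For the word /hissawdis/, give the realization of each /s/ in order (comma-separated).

[h], [s], [s]

Occurrence 1 (position 3): immediately before another consonant → [h].
Occurrence 2 (position 4): no conditioning environment matches → elsewhere allophone [s].
Occurrence 3 (position 9): no conditioning environment matches → elsewhere allophone [s].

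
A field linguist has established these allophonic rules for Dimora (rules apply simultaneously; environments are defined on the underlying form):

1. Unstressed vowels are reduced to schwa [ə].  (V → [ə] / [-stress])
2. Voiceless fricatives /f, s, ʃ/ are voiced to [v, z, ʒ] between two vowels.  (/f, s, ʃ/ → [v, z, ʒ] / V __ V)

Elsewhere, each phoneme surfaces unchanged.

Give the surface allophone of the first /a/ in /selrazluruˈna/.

/a/ (between /r/ and /z/): in an unstressed syllable, so rule 1 applies → [ə].

[ə]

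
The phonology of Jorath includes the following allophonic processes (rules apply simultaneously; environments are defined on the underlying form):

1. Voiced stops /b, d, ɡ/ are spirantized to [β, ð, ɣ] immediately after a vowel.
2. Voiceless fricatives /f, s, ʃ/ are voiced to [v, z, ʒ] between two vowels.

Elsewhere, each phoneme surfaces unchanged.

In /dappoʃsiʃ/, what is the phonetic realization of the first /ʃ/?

/ʃ/ — between /o/ and /s/; rule 2 does not apply here → [ʃ].

[ʃ]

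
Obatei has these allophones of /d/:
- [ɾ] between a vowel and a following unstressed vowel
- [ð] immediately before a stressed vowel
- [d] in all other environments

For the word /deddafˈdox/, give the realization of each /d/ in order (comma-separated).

Occurrence 1 (position 1): no conditioning environment matches → elsewhere allophone [d].
Occurrence 2 (position 3): no conditioning environment matches → elsewhere allophone [d].
Occurrence 3 (position 4): no conditioning environment matches → elsewhere allophone [d].
Occurrence 4 (position 7): immediately before a stressed vowel → [ð].

[d], [d], [d], [ð]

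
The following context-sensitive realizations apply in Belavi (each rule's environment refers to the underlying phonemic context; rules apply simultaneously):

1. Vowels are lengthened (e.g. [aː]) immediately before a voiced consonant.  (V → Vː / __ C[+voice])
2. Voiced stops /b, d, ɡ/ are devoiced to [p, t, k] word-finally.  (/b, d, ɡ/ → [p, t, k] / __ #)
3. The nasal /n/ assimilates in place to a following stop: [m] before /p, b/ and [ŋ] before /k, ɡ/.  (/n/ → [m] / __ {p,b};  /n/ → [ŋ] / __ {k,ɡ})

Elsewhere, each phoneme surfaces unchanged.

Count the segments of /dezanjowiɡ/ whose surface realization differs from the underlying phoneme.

Segments that undergo a rule: /e/ → [eː] (rule 1); /a/ → [aː] (rule 1); /o/ → [oː] (rule 1); /i/ → [iː] (rule 1); /ɡ/ → [k] (rule 2).
All other segments surface unchanged.

5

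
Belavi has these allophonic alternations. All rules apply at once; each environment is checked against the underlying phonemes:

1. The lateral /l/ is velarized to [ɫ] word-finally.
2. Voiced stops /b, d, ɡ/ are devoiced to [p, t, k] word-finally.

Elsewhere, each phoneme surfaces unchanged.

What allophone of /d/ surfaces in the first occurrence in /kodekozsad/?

[d]

/d/ (between /o/ and /e/): rule 2 targets it, but not word-finally → unchanged [d].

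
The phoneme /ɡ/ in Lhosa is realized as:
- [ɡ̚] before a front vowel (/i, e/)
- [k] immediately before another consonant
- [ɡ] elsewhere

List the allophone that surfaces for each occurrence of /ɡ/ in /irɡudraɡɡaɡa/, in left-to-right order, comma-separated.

Occurrence 1 (position 3): no conditioning environment matches → elsewhere allophone [ɡ].
Occurrence 2 (position 8): immediately before another consonant → [k].
Occurrence 3 (position 9): no conditioning environment matches → elsewhere allophone [ɡ].
Occurrence 4 (position 11): no conditioning environment matches → elsewhere allophone [ɡ].

[ɡ], [k], [ɡ], [ɡ]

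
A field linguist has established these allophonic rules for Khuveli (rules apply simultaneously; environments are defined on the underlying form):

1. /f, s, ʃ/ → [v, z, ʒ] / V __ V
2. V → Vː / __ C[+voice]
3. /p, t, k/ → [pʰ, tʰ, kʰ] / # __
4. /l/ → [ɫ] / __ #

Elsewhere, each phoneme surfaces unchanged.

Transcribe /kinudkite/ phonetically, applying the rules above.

/k/ meets the environment for rule 3 (word-initially) → [kʰ].
/i/ (between /k/ and /n/): before a voiced consonant, so rule 2 applies → [iː].
/n/ (between /i/ and /u/) is unaffected → [n].
Rule 2 applies to /u/ (between /n/ and /d/: before a voiced consonant) → [uː].
/d/ — not in any rule's target class → [d].
/k/ — between /d/ and /i/; rule 3 does not apply here → [k].
/i/ (between /k/ and /t/): rule 2 targets it, but not before a voiced consonant → unchanged [i].
/t/ (between /i/ and /e/) is in the target of rule 3 but the environment (word-initially) is not met → [t].
/e/ (word-final) fails the environment for rule 2, so it stays [e].

[kʰiːnuːdkite]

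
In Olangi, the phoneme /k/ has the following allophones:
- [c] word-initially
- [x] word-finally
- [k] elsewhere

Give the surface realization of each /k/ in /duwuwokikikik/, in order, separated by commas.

[k], [k], [k], [x]

Occurrence 1 (position 7): no conditioning environment matches → elsewhere allophone [k].
Occurrence 2 (position 9): no conditioning environment matches → elsewhere allophone [k].
Occurrence 3 (position 11): no conditioning environment matches → elsewhere allophone [k].
Occurrence 4 (position 13): word-finally → [x].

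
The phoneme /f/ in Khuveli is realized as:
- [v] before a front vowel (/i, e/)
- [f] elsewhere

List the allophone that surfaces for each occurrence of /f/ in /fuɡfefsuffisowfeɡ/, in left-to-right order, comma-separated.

[f], [v], [f], [f], [v], [v]

Occurrence 1 (position 1): no conditioning environment matches → elsewhere allophone [f].
Occurrence 2 (position 4): before a front vowel (/i, e/) → [v].
Occurrence 3 (position 6): no conditioning environment matches → elsewhere allophone [f].
Occurrence 4 (position 9): no conditioning environment matches → elsewhere allophone [f].
Occurrence 5 (position 10): before a front vowel (/i, e/) → [v].
Occurrence 6 (position 15): before a front vowel (/i, e/) → [v].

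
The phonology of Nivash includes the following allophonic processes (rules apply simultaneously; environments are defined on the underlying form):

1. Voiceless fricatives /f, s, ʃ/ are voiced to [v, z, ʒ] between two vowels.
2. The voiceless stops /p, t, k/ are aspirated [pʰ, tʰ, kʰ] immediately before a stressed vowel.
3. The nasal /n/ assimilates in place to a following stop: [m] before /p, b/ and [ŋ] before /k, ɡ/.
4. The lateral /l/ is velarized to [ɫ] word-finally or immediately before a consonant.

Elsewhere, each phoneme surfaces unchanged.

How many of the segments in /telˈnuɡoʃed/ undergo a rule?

2

Segments that undergo a rule: /l/ → [ɫ] (rule 4); /ʃ/ → [ʒ] (rule 1).
All other segments surface unchanged.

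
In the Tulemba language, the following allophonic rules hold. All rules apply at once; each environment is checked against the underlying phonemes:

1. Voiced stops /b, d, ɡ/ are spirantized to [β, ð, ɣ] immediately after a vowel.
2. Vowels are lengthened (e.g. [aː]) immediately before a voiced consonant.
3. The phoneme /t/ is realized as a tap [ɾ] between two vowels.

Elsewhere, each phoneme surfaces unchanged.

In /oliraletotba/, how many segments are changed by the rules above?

4

Segments that undergo a rule: /o/ → [oː] (rule 2); /i/ → [iː] (rule 2); /a/ → [aː] (rule 2); /t/ → [ɾ] (rule 3).
All other segments surface unchanged.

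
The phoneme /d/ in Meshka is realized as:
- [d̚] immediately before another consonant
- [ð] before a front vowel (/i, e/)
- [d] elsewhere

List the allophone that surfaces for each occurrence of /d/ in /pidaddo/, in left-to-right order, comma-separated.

[d], [d̚], [d]

Occurrence 1 (position 3): no conditioning environment matches → elsewhere allophone [d].
Occurrence 2 (position 5): immediately before another consonant → [d̚].
Occurrence 3 (position 6): no conditioning environment matches → elsewhere allophone [d].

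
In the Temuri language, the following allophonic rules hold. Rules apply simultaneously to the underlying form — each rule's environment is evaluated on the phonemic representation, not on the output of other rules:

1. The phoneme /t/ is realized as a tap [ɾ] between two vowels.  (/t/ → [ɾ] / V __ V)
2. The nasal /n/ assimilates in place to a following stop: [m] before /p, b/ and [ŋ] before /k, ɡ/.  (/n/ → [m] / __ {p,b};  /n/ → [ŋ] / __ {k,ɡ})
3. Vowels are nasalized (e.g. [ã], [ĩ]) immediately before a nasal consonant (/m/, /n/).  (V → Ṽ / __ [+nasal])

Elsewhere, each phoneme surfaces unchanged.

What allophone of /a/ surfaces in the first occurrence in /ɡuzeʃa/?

/a/ (word-final) fails the environment for rule 3, so it stays [a].

[a]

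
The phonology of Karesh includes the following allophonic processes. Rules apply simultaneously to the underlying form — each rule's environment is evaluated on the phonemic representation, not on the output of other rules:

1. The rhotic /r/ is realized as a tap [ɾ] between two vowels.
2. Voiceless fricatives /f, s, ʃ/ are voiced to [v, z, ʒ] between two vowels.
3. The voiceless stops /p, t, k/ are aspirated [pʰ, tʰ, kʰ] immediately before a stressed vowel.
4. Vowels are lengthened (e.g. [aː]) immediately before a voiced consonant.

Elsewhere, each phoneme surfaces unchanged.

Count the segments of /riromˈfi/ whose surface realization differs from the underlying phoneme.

Segments that undergo a rule: /i/ → [iː] (rule 4); /r/ → [ɾ] (rule 1); /o/ → [oː] (rule 4).
All other segments surface unchanged.

3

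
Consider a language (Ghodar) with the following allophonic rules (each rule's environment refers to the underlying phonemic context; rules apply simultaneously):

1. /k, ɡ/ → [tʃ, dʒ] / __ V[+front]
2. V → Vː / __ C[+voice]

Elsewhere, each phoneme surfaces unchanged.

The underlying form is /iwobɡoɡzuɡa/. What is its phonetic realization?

/i/ (word-initial): before a voiced consonant, so rule 2 applies → [iː].
/w/ (between /i/ and /o/): no rule targets it → [w].
/o/ (between /w/ and /b/): before a voiced consonant, so rule 2 applies → [oː].
/b/ stays [b].
/ɡ/ — between /b/ and /o/; rule 1 does not apply here → [ɡ].
/o/ (between /ɡ/ and /ɡ/): before a voiced consonant, so rule 2 applies → [oː].
/ɡ/ — between /o/ and /z/; rule 1 does not apply here → [ɡ].
/z/ (between /ɡ/ and /u/): no rule targets it → [z].
/u/ — between /z/ and /ɡ/, before a voiced consonant — surfaces as [uː] (rule 2).
/ɡ/ (between /u/ and /a/) fails the environment for rule 1, so it stays [ɡ].
/a/ (word-final): rule 2 targets it, but not before a voiced consonant → unchanged [a].

[iːwoːbɡoːɡzuːɡa]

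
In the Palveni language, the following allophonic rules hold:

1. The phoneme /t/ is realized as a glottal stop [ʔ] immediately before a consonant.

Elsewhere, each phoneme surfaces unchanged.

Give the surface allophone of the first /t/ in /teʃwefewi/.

[t]

/t/ — word-initial; rule 1 does not apply here → [t].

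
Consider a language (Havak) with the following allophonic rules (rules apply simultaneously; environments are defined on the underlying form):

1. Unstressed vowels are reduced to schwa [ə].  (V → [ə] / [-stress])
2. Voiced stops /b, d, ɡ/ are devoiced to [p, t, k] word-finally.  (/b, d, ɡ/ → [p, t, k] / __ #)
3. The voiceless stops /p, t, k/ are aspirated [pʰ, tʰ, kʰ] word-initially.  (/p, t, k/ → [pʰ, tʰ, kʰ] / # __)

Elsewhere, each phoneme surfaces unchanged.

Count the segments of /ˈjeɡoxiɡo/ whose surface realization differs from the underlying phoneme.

3

Segments that undergo a rule: /o/ → [ə] (rule 1); /i/ → [ə] (rule 1); /o/ → [ə] (rule 1).
All other segments surface unchanged.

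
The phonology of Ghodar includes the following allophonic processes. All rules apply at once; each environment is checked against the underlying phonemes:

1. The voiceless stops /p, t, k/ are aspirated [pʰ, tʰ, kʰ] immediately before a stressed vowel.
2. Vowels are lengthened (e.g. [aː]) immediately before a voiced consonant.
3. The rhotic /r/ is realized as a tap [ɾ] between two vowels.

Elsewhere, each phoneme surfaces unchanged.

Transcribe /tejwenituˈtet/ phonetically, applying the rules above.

[teːjweːnituˈtʰet]

/t/ (word-initial): rule 1 targets it, but not immediately before a stressed vowel → unchanged [t].
/e/ meets the environment for rule 2 (before a voiced consonant) → [eː].
/j/ (between /e/ and /w/) is unaffected → [j].
/w/ stays [w].
/e/ (between /w/ and /n/) occurs before a voiced consonant → [eː] by rule 2.
/n/ (between /e/ and /i/) is unaffected → [n].
/i/ (between /n/ and /t/) fails the environment for rule 2, so it stays [i].
/t/ (between /i/ and /u/) fails the environment for rule 1, so it stays [t].
/u/ — between /t/ and /t/; rule 2 does not apply here → [u].
/t/ meets the environment for rule 1 (immediately before a stressed vowel) → [tʰ].
/e/ (between /t/ and /t/) fails the environment for rule 2, so it stays [e].
/t/ (word-final): rule 1 targets it, but not immediately before a stressed vowel → unchanged [t].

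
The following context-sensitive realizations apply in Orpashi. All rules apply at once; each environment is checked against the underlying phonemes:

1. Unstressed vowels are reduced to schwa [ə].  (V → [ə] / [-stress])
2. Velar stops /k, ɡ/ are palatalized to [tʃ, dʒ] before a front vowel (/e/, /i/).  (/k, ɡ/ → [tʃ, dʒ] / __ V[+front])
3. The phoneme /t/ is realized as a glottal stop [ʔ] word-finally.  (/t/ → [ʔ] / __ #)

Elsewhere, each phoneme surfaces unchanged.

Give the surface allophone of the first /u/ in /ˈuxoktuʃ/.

/u/ (word-initial): rule 1 targets it, but not in an unstressed syllable → unchanged [u].

[u]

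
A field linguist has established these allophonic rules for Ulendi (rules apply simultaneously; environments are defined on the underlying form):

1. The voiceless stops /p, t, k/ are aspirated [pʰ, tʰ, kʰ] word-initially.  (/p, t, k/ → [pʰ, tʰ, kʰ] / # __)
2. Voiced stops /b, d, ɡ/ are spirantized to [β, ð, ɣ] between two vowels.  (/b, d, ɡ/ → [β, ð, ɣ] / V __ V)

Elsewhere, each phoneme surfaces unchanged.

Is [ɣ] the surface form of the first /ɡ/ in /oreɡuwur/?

Yes

Rule 2 applies to /ɡ/ (between /e/ and /u/: between two vowels) → [ɣ].
The actual realization is [ɣ], which matches [ɣ].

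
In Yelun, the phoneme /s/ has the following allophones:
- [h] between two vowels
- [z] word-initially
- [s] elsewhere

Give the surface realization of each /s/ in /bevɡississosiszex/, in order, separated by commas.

[s], [s], [s], [s], [h], [s]

Occurrence 1 (position 6): no conditioning environment matches → elsewhere allophone [s].
Occurrence 2 (position 7): no conditioning environment matches → elsewhere allophone [s].
Occurrence 3 (position 9): no conditioning environment matches → elsewhere allophone [s].
Occurrence 4 (position 10): no conditioning environment matches → elsewhere allophone [s].
Occurrence 5 (position 12): between two vowels → [h].
Occurrence 6 (position 14): no conditioning environment matches → elsewhere allophone [s].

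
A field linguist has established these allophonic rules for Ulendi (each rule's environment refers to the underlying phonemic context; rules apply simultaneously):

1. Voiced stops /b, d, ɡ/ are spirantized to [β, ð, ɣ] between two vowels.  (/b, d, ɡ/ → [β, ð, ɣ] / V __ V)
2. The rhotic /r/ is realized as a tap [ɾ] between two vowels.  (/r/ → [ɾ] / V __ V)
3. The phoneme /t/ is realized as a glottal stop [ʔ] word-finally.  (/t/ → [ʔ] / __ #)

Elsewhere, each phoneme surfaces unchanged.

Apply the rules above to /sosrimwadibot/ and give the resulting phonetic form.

[sosrimwaðiβoʔ]

/s/ (word-initial) is unaffected → [s].
/o/ (between /s/ and /s/): no rule targets it → [o].
/s/ stays [s].
/r/ (between /s/ and /i/) is in the target of rule 2 but the environment (between two vowels) is not met → [r].
/i/ (between /r/ and /m/): no rule targets it → [i].
/m/ (between /i/ and /w/) is unaffected → [m].
/w/ (between /m/ and /a/) is unaffected → [w].
/a/ (between /w/ and /d/): no rule targets it → [a].
/d/ — between /a/ and /i/, between two vowels — surfaces as [ð] (rule 1).
/i/ (between /d/ and /b/) is unaffected → [i].
/b/ (between /i/ and /o/): between two vowels, so rule 1 applies → [β].
/o/ (between /b/ and /t/) is unaffected → [o].
/t/ — word-final, word-finally — surfaces as [ʔ] (rule 3).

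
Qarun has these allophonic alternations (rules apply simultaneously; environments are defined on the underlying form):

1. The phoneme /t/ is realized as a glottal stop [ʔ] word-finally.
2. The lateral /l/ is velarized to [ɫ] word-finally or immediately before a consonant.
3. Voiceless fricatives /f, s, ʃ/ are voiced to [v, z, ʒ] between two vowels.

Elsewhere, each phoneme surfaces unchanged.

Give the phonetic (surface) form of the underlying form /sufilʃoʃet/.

/s/ (word-initial): rule 3 targets it, but not between two vowels → unchanged [s].
/u/ stays [u].
/f/ — between /u/ and /i/, between two vowels — surfaces as [v] (rule 3).
/i/ (between /f/ and /l/) is unaffected → [i].
Rule 2 applies to /l/ (between /i/ and /ʃ/: word-finally or immediately before a consonant) → [ɫ].
/ʃ/ — between /l/ and /o/; rule 3 does not apply here → [ʃ].
/o/ (between /ʃ/ and /ʃ/): no rule targets it → [o].
/ʃ/ — between /o/ and /e/, between two vowels — surfaces as [ʒ] (rule 3).
/e/ stays [e].
/t/ — word-final, word-finally — surfaces as [ʔ] (rule 1).

[suviɫʃoʒeʔ]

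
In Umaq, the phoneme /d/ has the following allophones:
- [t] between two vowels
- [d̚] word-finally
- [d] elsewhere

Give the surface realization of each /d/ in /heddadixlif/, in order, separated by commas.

Occurrence 1 (position 3): no conditioning environment matches → elsewhere allophone [d].
Occurrence 2 (position 4): no conditioning environment matches → elsewhere allophone [d].
Occurrence 3 (position 6): between two vowels → [t].

[d], [d], [t]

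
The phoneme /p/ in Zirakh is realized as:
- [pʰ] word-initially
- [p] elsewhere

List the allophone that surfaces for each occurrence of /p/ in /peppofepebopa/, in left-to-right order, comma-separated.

Occurrence 1 (position 1): word-initially → [pʰ].
Occurrence 2 (position 3): no conditioning environment matches → elsewhere allophone [p].
Occurrence 3 (position 4): no conditioning environment matches → elsewhere allophone [p].
Occurrence 4 (position 8): no conditioning environment matches → elsewhere allophone [p].
Occurrence 5 (position 12): no conditioning environment matches → elsewhere allophone [p].

[pʰ], [p], [p], [p], [p]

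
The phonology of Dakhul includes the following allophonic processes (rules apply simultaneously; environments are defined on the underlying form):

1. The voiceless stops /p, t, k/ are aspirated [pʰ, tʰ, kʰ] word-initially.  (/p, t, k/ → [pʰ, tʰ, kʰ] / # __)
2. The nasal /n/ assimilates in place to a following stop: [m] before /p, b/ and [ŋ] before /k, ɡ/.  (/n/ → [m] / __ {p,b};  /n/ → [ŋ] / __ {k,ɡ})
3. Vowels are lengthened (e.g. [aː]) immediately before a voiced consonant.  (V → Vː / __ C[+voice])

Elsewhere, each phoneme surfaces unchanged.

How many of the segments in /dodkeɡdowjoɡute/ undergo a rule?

4

Segments that undergo a rule: /o/ → [oː] (rule 3); /e/ → [eː] (rule 3); /o/ → [oː] (rule 3); /o/ → [oː] (rule 3).
All other segments surface unchanged.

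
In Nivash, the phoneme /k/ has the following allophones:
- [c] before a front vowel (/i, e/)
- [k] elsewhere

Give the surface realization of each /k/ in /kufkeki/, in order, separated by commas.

Occurrence 1 (position 1): no conditioning environment matches → elsewhere allophone [k].
Occurrence 2 (position 4): before a front vowel → [c].
Occurrence 3 (position 6): before a front vowel → [c].

[k], [c], [c]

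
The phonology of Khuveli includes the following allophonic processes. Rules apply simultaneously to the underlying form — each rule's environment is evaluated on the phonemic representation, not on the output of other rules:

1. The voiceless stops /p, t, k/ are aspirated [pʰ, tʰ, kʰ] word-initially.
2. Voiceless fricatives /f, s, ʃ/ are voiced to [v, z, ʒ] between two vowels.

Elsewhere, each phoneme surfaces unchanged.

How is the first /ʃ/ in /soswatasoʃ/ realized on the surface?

/ʃ/ — word-final; rule 2 does not apply here → [ʃ].

[ʃ]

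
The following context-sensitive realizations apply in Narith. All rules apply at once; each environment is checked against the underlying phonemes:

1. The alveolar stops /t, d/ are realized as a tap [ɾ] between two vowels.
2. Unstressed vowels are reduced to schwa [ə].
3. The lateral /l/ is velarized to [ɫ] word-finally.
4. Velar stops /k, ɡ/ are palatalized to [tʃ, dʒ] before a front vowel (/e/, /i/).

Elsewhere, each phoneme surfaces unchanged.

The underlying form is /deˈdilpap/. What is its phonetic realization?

[dəˈɾilpəp]

/d/ (word-initial) fails the environment for rule 1, so it stays [d].
/e/ (between /d/ and /d/): in an unstressed syllable, so rule 2 applies → [ə].
/d/ — between /e/ and /i/, between two vowels — surfaces as [ɾ] (rule 1).
/i/ (between /d/ and /l/): rule 2 targets it, but not in an unstressed syllable → unchanged [i].
/l/ (between /i/ and /p/): rule 3 targets it, but not word-finally → unchanged [l].
/p/ (between /l/ and /a/) is unaffected → [p].
/a/ meets the environment for rule 2 (in an unstressed syllable) → [ə].
/p/ stays [p].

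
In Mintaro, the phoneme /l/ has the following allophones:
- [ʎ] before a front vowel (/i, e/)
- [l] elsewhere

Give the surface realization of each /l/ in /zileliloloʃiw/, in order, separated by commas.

Occurrence 1 (position 3): before a front vowel (/i, e/) → [ʎ].
Occurrence 2 (position 5): before a front vowel (/i, e/) → [ʎ].
Occurrence 3 (position 7): no conditioning environment matches → elsewhere allophone [l].
Occurrence 4 (position 9): no conditioning environment matches → elsewhere allophone [l].

[ʎ], [ʎ], [l], [l]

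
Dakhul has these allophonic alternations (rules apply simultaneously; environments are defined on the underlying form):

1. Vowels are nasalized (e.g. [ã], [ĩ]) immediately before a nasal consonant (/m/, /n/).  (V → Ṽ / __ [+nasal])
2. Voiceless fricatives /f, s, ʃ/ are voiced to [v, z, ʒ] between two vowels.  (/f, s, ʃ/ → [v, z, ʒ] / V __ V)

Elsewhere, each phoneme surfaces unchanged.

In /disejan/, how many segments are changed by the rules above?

Segments that undergo a rule: /s/ → [z] (rule 2); /a/ → [ã] (rule 1).
All other segments surface unchanged.

2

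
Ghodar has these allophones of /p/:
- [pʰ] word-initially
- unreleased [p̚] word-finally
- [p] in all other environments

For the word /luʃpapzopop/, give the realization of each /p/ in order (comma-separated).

Occurrence 1 (position 4): no conditioning environment matches → elsewhere allophone [p].
Occurrence 2 (position 6): no conditioning environment matches → elsewhere allophone [p].
Occurrence 3 (position 9): no conditioning environment matches → elsewhere allophone [p].
Occurrence 4 (position 11): word-finally → [p̚].

[p], [p], [p], [p̚]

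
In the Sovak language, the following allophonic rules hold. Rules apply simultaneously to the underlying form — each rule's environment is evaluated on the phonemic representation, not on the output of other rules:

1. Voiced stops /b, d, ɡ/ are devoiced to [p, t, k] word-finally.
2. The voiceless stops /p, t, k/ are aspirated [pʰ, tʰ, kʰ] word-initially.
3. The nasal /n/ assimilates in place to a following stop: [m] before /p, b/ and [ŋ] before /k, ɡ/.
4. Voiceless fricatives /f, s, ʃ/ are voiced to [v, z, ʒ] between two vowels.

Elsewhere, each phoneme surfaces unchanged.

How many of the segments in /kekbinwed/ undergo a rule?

Segments that undergo a rule: /k/ → [kʰ] (rule 2); /d/ → [t] (rule 1).
All other segments surface unchanged.

2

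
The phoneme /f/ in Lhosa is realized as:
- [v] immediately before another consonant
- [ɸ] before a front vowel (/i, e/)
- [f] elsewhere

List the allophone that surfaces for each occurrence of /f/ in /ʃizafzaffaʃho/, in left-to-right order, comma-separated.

Occurrence 1 (position 5): immediately before another consonant → [v].
Occurrence 2 (position 8): immediately before another consonant → [v].
Occurrence 3 (position 9): no conditioning environment matches → elsewhere allophone [f].

[v], [v], [f]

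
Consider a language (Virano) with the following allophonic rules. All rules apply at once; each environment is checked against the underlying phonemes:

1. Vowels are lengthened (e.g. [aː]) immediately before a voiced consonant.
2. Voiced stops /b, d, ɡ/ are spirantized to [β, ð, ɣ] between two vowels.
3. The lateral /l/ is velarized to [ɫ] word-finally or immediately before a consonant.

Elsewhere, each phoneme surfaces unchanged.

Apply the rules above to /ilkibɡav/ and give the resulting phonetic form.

[iːɫkiːbɡaːv]

Rule 1 applies to /i/ (word-initial: before a voiced consonant) → [iː].
/l/ meets the environment for rule 3 (word-finally or immediately before a consonant) → [ɫ].
/k/ (between /l/ and /i/): no rule targets it → [k].
/i/ (between /k/ and /b/): before a voiced consonant, so rule 1 applies → [iː].
/b/ (between /i/ and /ɡ/) is in the target of rule 2 but the environment (between two vowels) is not met → [b].
/ɡ/ (between /b/ and /a/): rule 2 targets it, but not between two vowels → unchanged [ɡ].
/a/ (between /ɡ/ and /v/): before a voiced consonant, so rule 1 applies → [aː].
/v/ (word-final): no rule targets it → [v].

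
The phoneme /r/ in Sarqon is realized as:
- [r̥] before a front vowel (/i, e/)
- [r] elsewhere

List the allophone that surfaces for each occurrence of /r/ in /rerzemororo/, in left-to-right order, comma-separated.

[r̥], [r], [r], [r]

Occurrence 1 (position 1): before a front vowel (/i, e/) → [r̥].
Occurrence 2 (position 3): no conditioning environment matches → elsewhere allophone [r].
Occurrence 3 (position 8): no conditioning environment matches → elsewhere allophone [r].
Occurrence 4 (position 10): no conditioning environment matches → elsewhere allophone [r].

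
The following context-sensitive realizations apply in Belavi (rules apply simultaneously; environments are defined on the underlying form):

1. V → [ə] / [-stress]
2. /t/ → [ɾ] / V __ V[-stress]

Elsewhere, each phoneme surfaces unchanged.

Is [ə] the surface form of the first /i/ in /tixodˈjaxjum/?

Yes

Rule 1 applies to /i/ (between /t/ and /x/: in an unstressed syllable) → [ə].
The actual realization is [ə], which matches [ə].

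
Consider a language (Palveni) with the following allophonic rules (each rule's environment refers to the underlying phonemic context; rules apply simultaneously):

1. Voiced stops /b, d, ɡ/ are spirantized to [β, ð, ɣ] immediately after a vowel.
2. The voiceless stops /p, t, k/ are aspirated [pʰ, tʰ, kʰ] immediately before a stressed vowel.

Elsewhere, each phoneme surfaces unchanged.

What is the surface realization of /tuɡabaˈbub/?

/t/ (word-initial) fails the environment for rule 2, so it stays [t].
/u/ (between /t/ and /ɡ/): no rule targets it → [u].
/ɡ/ meets the environment for rule 1 (immediately after a vowel) → [ɣ].
/a/ stays [a].
/b/ (between /a/ and /a/) occurs immediately after a vowel → [β] by rule 1.
/a/ (between /b/ and /b/) is unaffected → [a].
Rule 1 applies to /b/ (between /a/ and /u/: immediately after a vowel) → [β].
/u/ stays [u].
/b/ meets the environment for rule 1 (immediately after a vowel) → [β].

[tuɣaβaˈβuβ]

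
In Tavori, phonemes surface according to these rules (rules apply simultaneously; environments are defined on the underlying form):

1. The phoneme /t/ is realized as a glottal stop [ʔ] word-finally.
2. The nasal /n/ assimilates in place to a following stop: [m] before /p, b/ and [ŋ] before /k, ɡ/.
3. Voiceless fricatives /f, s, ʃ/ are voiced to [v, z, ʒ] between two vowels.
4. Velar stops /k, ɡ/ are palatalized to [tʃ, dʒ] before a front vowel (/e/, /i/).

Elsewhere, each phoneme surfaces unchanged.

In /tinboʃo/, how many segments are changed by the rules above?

2

Segments that undergo a rule: /n/ → [m] (rule 2); /ʃ/ → [ʒ] (rule 3).
All other segments surface unchanged.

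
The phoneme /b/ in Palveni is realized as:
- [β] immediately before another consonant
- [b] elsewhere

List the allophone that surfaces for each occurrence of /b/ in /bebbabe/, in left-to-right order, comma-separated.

Occurrence 1 (position 1): no conditioning environment matches → elsewhere allophone [b].
Occurrence 2 (position 3): immediately before another consonant → [β].
Occurrence 3 (position 4): no conditioning environment matches → elsewhere allophone [b].
Occurrence 4 (position 6): no conditioning environment matches → elsewhere allophone [b].

[b], [β], [b], [b]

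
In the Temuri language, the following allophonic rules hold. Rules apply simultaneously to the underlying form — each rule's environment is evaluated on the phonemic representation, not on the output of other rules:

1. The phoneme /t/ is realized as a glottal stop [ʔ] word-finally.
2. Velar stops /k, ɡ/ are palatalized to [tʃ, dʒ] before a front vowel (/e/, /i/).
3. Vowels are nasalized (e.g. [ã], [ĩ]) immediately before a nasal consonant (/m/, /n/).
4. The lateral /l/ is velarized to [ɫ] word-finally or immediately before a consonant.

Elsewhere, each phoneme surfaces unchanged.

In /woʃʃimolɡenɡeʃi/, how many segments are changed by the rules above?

5

Segments that undergo a rule: /i/ → [ĩ] (rule 3); /l/ → [ɫ] (rule 4); /ɡ/ → [dʒ] (rule 2); /e/ → [ẽ] (rule 3); /ɡ/ → [dʒ] (rule 2).
All other segments surface unchanged.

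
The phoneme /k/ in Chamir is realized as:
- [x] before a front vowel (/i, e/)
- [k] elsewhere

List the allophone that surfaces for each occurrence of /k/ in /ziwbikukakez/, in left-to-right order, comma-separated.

Occurrence 1 (position 6): no conditioning environment matches → elsewhere allophone [k].
Occurrence 2 (position 8): no conditioning environment matches → elsewhere allophone [k].
Occurrence 3 (position 10): before a front vowel (/i, e/) → [x].

[k], [k], [x]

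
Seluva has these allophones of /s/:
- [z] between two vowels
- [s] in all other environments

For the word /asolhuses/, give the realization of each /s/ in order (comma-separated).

[z], [z], [s]

Occurrence 1 (position 2): between two vowels → [z].
Occurrence 2 (position 7): between two vowels → [z].
Occurrence 3 (position 9): no conditioning environment matches → elsewhere allophone [s].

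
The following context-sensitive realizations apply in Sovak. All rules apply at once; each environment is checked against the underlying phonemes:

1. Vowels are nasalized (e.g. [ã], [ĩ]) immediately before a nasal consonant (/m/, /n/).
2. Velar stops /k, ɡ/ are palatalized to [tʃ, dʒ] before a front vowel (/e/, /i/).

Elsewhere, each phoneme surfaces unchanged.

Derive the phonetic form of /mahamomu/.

[mahãmõmu]

/m/ (word-initial): no rule targets it → [m].
/a/ (between /m/ and /h/): rule 1 targets it, but not before a nasal consonant → unchanged [a].
/h/ (between /a/ and /a/): no rule targets it → [h].
/a/ (between /h/ and /m/) occurs before a nasal consonant → [ã] by rule 1.
/m/ (between /a/ and /o/): no rule targets it → [m].
Rule 1 applies to /o/ (between /m/ and /m/: before a nasal consonant) → [õ].
/m/ (between /o/ and /u/) is unaffected → [m].
/u/ (word-final) fails the environment for rule 1, so it stays [u].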